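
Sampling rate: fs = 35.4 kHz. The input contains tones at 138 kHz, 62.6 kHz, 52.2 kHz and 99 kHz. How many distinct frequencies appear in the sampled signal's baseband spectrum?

fs/2 = 17.7 kHz.
138 kHz mod fs = 31.8 kHz.
31.8 kHz > fs/2 = 17.7 kHz, folds to fs − 31.8 kHz = 3.6 kHz.
62.6 kHz mod fs = 27.2 kHz.
27.2 kHz > fs/2 = 17.7 kHz, folds to fs − 27.2 kHz = 8.2 kHz.
52.2 kHz mod fs = 16.8 kHz.
16.8 kHz ≤ fs/2 = 17.7 kHz, appears at 16.8 kHz.
99 kHz mod fs = 28.2 kHz.
28.2 kHz > fs/2 = 17.7 kHz, folds to fs − 28.2 kHz = 7.2 kHz.
Distinct values: {3.6 kHz, 7.2 kHz, 8.2 kHz, 16.8 kHz} → 4.

4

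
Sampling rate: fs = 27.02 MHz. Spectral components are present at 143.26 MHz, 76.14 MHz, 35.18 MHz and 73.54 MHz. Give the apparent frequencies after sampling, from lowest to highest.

fs/2 = 13.51 MHz.
143.26 MHz mod fs = 8.16 MHz.
8.16 MHz ≤ fs/2 = 13.51 MHz, appears at 8.16 MHz.
76.14 MHz mod fs = 22.1 MHz.
22.1 MHz > fs/2 = 13.51 MHz, folds to fs − 22.1 MHz = 4.92 MHz.
35.18 MHz mod fs = 8.16 MHz.
8.16 MHz ≤ fs/2 = 13.51 MHz, appears at 8.16 MHz.
73.54 MHz mod fs = 19.5 MHz.
19.5 MHz > fs/2 = 13.51 MHz, folds to fs − 19.5 MHz = 7.52 MHz.
Distinct values: {4.92 MHz, 7.52 MHz, 8.16 MHz}.

4.92 MHz, 7.52 MHz, 8.16 MHz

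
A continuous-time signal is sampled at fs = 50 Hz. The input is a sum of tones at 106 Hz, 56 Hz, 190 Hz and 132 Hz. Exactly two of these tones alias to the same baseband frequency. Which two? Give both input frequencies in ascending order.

fs/2 = 25 Hz.
106 Hz mod fs = 6 Hz.
6 Hz ≤ fs/2 = 25 Hz, appears at 6 Hz.
56 Hz mod fs = 6 Hz.
6 Hz ≤ fs/2 = 25 Hz, appears at 6 Hz.
190 Hz mod fs = 40 Hz.
40 Hz > fs/2 = 25 Hz, folds to fs − 40 Hz = 10 Hz.
132 Hz mod fs = 32 Hz.
32 Hz > fs/2 = 25 Hz, folds to fs − 32 Hz = 18 Hz.
56 Hz and 106 Hz both map to 6 Hz.

56 Hz, 106 Hz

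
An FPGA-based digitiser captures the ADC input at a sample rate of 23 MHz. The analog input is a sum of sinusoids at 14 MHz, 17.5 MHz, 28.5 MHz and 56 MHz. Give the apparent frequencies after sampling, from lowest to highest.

fs/2 = 11.5 MHz.
14 MHz > fs/2 = 11.5 MHz, folds to fs − 14 MHz = 9 MHz.
17.5 MHz > fs/2 = 11.5 MHz, folds to fs − 17.5 MHz = 5.5 MHz.
28.5 MHz mod fs = 5.5 MHz.
5.5 MHz ≤ fs/2 = 11.5 MHz, appears at 5.5 MHz.
56 MHz mod fs = 10 MHz.
10 MHz ≤ fs/2 = 11.5 MHz, appears at 10 MHz.
Distinct values: {5.5 MHz, 9 MHz, 10 MHz}.

5.5 MHz, 9 MHz, 10 MHz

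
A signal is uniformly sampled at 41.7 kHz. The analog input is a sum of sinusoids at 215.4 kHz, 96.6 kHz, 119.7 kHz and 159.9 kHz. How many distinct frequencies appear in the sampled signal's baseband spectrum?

fs/2 = 20.85 kHz.
215.4 kHz mod fs = 6.9 kHz.
6.9 kHz ≤ fs/2 = 20.85 kHz, appears at 6.9 kHz.
96.6 kHz mod fs = 13.2 kHz.
13.2 kHz ≤ fs/2 = 20.85 kHz, appears at 13.2 kHz.
119.7 kHz mod fs = 36.3 kHz.
36.3 kHz > fs/2 = 20.85 kHz, folds to fs − 36.3 kHz = 5.4 kHz.
159.9 kHz mod fs = 34.8 kHz.
34.8 kHz > fs/2 = 20.85 kHz, folds to fs − 34.8 kHz = 6.9 kHz.
Distinct values: {5.4 kHz, 6.9 kHz, 13.2 kHz} → 3.

3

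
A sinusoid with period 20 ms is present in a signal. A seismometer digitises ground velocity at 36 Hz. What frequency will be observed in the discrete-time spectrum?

14 Hz

T = 20 ms → f = 1/T = 50 Hz.
50 Hz mod fs = 14 Hz.
14 Hz ≤ fs/2 = 18 Hz, appears at 14 Hz.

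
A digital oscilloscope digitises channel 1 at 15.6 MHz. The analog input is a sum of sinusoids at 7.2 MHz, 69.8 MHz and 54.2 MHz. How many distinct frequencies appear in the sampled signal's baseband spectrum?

2

fs/2 = 7.8 MHz.
7.2 MHz ≤ fs/2 = 7.8 MHz, passes unchanged.
69.8 MHz mod fs = 7.4 MHz.
7.4 MHz ≤ fs/2 = 7.8 MHz, appears at 7.4 MHz.
54.2 MHz mod fs = 7.4 MHz.
7.4 MHz ≤ fs/2 = 7.8 MHz, appears at 7.4 MHz.
Distinct values: {7.2 MHz, 7.4 MHz} → 2.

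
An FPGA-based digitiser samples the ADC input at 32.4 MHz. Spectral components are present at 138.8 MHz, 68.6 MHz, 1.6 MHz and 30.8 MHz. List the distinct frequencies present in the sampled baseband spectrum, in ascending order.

fs/2 = 16.2 MHz.
138.8 MHz mod fs = 9.2 MHz.
9.2 MHz ≤ fs/2 = 16.2 MHz, appears at 9.2 MHz.
68.6 MHz mod fs = 3.8 MHz.
3.8 MHz ≤ fs/2 = 16.2 MHz, appears at 3.8 MHz.
1.6 MHz ≤ fs/2 = 16.2 MHz, passes unchanged.
30.8 MHz > fs/2 = 16.2 MHz, folds to fs − 30.8 MHz = 1.6 MHz.
Distinct values: {1.6 MHz, 3.8 MHz, 9.2 MHz}.

1.6 MHz, 3.8 MHz, 9.2 MHz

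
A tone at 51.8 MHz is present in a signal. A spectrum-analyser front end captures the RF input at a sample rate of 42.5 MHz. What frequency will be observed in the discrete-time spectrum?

9.3 MHz

51.8 MHz mod fs = 9.3 MHz.
9.3 MHz ≤ fs/2 = 21.25 MHz, appears at 9.3 MHz.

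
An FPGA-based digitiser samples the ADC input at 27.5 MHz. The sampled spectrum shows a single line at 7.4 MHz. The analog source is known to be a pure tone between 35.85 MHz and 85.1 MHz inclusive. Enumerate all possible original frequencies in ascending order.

47.6 MHz, 62.4 MHz, 75.1 MHz

Frequencies that alias to 7.4 MHz are k·fs ± 7.4 MHz for integer k ≥ 0.
k=0: 7.4 MHz.
k=1: 20.1 MHz, 34.9 MHz.
k=2: 47.6 MHz, 62.4 MHz.
k=3: 75.1 MHz, 89.9 MHz.
k=4: 102.6 MHz, 117.4 MHz.
Within [35.85 MHz, 85.1 MHz]: 47.6 MHz, 62.4 MHz, 75.1 MHz.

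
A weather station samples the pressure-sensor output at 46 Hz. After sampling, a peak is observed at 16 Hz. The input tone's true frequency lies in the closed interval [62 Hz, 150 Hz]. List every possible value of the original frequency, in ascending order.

62 Hz, 76 Hz, 108 Hz, 122 Hz

Frequencies that alias to 16 Hz are k·fs ± 16 Hz for integer k ≥ 0.
k=0: 16 Hz.
k=1: 30 Hz, 62 Hz.
k=2: 76 Hz, 108 Hz.
k=3: 122 Hz, 154 Hz.
k=4: 168 Hz, 200 Hz.
Within [62 Hz, 150 Hz]: 62 Hz, 76 Hz, 108 Hz, 122 Hz.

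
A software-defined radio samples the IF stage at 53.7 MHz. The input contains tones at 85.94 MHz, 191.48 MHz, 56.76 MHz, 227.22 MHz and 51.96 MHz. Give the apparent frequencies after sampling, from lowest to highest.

1.74 MHz, 3.06 MHz, 12.42 MHz, 21.46 MHz, 23.32 MHz

fs/2 = 26.85 MHz.
85.94 MHz mod fs = 32.24 MHz.
32.24 MHz > fs/2 = 26.85 MHz, folds to fs − 32.24 MHz = 21.46 MHz.
191.48 MHz mod fs = 30.38 MHz.
30.38 MHz > fs/2 = 26.85 MHz, folds to fs − 30.38 MHz = 23.32 MHz.
56.76 MHz mod fs = 3.06 MHz.
3.06 MHz ≤ fs/2 = 26.85 MHz, appears at 3.06 MHz.
227.22 MHz mod fs = 12.42 MHz.
12.42 MHz ≤ fs/2 = 26.85 MHz, appears at 12.42 MHz.
51.96 MHz > fs/2 = 26.85 MHz, folds to fs − 51.96 MHz = 1.74 MHz.
Distinct values: {1.74 MHz, 3.06 MHz, 12.42 MHz, 21.46 MHz, 23.32 MHz}.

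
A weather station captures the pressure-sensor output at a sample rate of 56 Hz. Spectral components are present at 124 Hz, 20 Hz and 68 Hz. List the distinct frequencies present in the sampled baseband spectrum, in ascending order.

12 Hz, 20 Hz

fs/2 = 28 Hz.
124 Hz mod fs = 12 Hz.
12 Hz ≤ fs/2 = 28 Hz, appears at 12 Hz.
20 Hz ≤ fs/2 = 28 Hz, passes unchanged.
68 Hz mod fs = 12 Hz.
12 Hz ≤ fs/2 = 28 Hz, appears at 12 Hz.
Distinct values: {12 Hz, 20 Hz}.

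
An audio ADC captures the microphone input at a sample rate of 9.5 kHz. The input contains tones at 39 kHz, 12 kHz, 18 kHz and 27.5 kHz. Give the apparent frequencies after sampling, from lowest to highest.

1 kHz, 2.5 kHz

fs/2 = 4.75 kHz.
39 kHz mod fs = 1 kHz.
1 kHz ≤ fs/2 = 4.75 kHz, appears at 1 kHz.
12 kHz mod fs = 2.5 kHz.
2.5 kHz ≤ fs/2 = 4.75 kHz, appears at 2.5 kHz.
18 kHz mod fs = 8.5 kHz.
8.5 kHz > fs/2 = 4.75 kHz, folds to fs − 8.5 kHz = 1 kHz.
27.5 kHz mod fs = 8.5 kHz.
8.5 kHz > fs/2 = 4.75 kHz, folds to fs − 8.5 kHz = 1 kHz.
Distinct values: {1 kHz, 2.5 kHz}.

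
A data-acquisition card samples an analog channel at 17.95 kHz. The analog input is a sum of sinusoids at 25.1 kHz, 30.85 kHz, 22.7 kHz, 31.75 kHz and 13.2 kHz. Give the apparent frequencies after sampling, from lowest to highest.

4.15 kHz, 4.75 kHz, 5.05 kHz, 7.15 kHz

fs/2 = 8.975 kHz.
25.1 kHz mod fs = 7.15 kHz.
7.15 kHz ≤ fs/2 = 8.975 kHz, appears at 7.15 kHz.
30.85 kHz mod fs = 12.9 kHz.
12.9 kHz > fs/2 = 8.975 kHz, folds to fs − 12.9 kHz = 5.05 kHz.
22.7 kHz mod fs = 4.75 kHz.
4.75 kHz ≤ fs/2 = 8.975 kHz, appears at 4.75 kHz.
31.75 kHz mod fs = 13.8 kHz.
13.8 kHz > fs/2 = 8.975 kHz, folds to fs − 13.8 kHz = 4.15 kHz.
13.2 kHz > fs/2 = 8.975 kHz, folds to fs − 13.2 kHz = 4.75 kHz.
Distinct values: {4.15 kHz, 4.75 kHz, 5.05 kHz, 7.15 kHz}.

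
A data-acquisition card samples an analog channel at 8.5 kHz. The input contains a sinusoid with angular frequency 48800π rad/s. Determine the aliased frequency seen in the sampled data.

1.1 kHz

ω = 48800π rad/s → f = ω/(2π) = 24400 Hz = 24.4 kHz.
24.4 kHz mod fs = 7.4 kHz.
7.4 kHz > fs/2 = 4.25 kHz, folds to fs − 7.4 kHz = 1.1 kHz.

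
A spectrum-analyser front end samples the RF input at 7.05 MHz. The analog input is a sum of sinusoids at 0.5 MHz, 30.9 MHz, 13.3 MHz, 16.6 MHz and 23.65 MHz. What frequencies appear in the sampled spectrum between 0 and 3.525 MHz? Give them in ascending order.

0.5 MHz, 0.8 MHz, 2.5 MHz, 2.7 MHz

fs/2 = 3.525 MHz.
0.5 MHz ≤ fs/2 = 3.525 MHz, passes unchanged.
30.9 MHz mod fs = 2.7 MHz.
2.7 MHz ≤ fs/2 = 3.525 MHz, appears at 2.7 MHz.
13.3 MHz mod fs = 6.25 MHz.
6.25 MHz > fs/2 = 3.525 MHz, folds to fs − 6.25 MHz = 0.8 MHz.
16.6 MHz mod fs = 2.5 MHz.
2.5 MHz ≤ fs/2 = 3.525 MHz, appears at 2.5 MHz.
23.65 MHz mod fs = 2.5 MHz.
2.5 MHz ≤ fs/2 = 3.525 MHz, appears at 2.5 MHz.
Distinct values: {0.5 MHz, 0.8 MHz, 2.5 MHz, 2.7 MHz}.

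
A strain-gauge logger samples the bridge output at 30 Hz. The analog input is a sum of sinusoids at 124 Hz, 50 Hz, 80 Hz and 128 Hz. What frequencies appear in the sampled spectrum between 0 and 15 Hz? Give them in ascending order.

4 Hz, 8 Hz, 10 Hz

fs/2 = 15 Hz.
124 Hz mod fs = 4 Hz.
4 Hz ≤ fs/2 = 15 Hz, appears at 4 Hz.
50 Hz mod fs = 20 Hz.
20 Hz > fs/2 = 15 Hz, folds to fs − 20 Hz = 10 Hz.
80 Hz mod fs = 20 Hz.
20 Hz > fs/2 = 15 Hz, folds to fs − 20 Hz = 10 Hz.
128 Hz mod fs = 8 Hz.
8 Hz ≤ fs/2 = 15 Hz, appears at 8 Hz.
Distinct values: {4 Hz, 8 Hz, 10 Hz}.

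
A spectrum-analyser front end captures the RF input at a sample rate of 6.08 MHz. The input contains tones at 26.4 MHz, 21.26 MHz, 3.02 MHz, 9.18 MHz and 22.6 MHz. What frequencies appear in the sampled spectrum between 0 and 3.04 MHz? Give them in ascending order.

fs/2 = 3.04 MHz.
26.4 MHz mod fs = 2.08 MHz.
2.08 MHz ≤ fs/2 = 3.04 MHz, appears at 2.08 MHz.
21.26 MHz mod fs = 3.02 MHz.
3.02 MHz ≤ fs/2 = 3.04 MHz, appears at 3.02 MHz.
3.02 MHz ≤ fs/2 = 3.04 MHz, passes unchanged.
9.18 MHz mod fs = 3.1 MHz.
3.1 MHz > fs/2 = 3.04 MHz, folds to fs − 3.1 MHz = 2.98 MHz.
22.6 MHz mod fs = 4.36 MHz.
4.36 MHz > fs/2 = 3.04 MHz, folds to fs − 4.36 MHz = 1.72 MHz.
Distinct values: {1.72 MHz, 2.08 MHz, 2.98 MHz, 3.02 MHz}.

1.72 MHz, 2.08 MHz, 2.98 MHz, 3.02 MHz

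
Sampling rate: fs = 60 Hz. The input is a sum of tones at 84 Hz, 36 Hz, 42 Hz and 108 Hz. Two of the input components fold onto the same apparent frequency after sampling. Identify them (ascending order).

fs/2 = 30 Hz.
84 Hz mod fs = 24 Hz.
24 Hz ≤ fs/2 = 30 Hz, appears at 24 Hz.
36 Hz > fs/2 = 30 Hz, folds to fs − 36 Hz = 24 Hz.
42 Hz > fs/2 = 30 Hz, folds to fs − 42 Hz = 18 Hz.
108 Hz mod fs = 48 Hz.
48 Hz > fs/2 = 30 Hz, folds to fs − 48 Hz = 12 Hz.
36 Hz and 84 Hz both map to 24 Hz.

36 Hz, 84 Hz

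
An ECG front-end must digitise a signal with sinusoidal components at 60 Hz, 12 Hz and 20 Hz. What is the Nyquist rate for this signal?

120 Hz

Highest-frequency component: 60 Hz.
Nyquist rate = 2 × 60 Hz = 120 Hz.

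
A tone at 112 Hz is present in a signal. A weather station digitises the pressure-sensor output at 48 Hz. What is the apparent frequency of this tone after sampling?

16 Hz

112 Hz mod fs = 16 Hz.
16 Hz ≤ fs/2 = 24 Hz, appears at 16 Hz.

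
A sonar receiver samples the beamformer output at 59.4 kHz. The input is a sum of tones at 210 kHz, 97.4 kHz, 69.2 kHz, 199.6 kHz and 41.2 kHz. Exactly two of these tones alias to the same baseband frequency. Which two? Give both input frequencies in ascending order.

fs/2 = 29.7 kHz.
210 kHz mod fs = 31.8 kHz.
31.8 kHz > fs/2 = 29.7 kHz, folds to fs − 31.8 kHz = 27.6 kHz.
97.4 kHz mod fs = 38 kHz.
38 kHz > fs/2 = 29.7 kHz, folds to fs − 38 kHz = 21.4 kHz.
69.2 kHz mod fs = 9.8 kHz.
9.8 kHz ≤ fs/2 = 29.7 kHz, appears at 9.8 kHz.
199.6 kHz mod fs = 21.4 kHz.
21.4 kHz ≤ fs/2 = 29.7 kHz, appears at 21.4 kHz.
41.2 kHz > fs/2 = 29.7 kHz, folds to fs − 41.2 kHz = 18.2 kHz.
97.4 kHz and 199.6 kHz both map to 21.4 kHz.

97.4 kHz, 199.6 kHz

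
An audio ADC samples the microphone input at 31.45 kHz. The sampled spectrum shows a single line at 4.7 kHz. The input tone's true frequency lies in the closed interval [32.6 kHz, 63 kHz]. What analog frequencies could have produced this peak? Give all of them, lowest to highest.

Frequencies that alias to 4.7 kHz are k·fs ± 4.7 kHz for integer k ≥ 0.
k=0: 4.7 kHz.
k=1: 26.75 kHz, 36.15 kHz.
k=2: 58.2 kHz, 67.6 kHz.
k=3: 89.65 kHz, 99.05 kHz.
Within [32.6 kHz, 63 kHz]: 36.15 kHz, 58.2 kHz.

36.15 kHz, 58.2 kHz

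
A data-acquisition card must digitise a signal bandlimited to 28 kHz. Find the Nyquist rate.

56 kHz

Nyquist rate = 2 × 28 kHz = 56 kHz.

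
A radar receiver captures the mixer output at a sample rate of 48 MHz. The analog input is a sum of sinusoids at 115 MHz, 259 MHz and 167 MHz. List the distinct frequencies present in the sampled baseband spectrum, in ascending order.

fs/2 = 24 MHz.
115 MHz mod fs = 19 MHz.
19 MHz ≤ fs/2 = 24 MHz, appears at 19 MHz.
259 MHz mod fs = 19 MHz.
19 MHz ≤ fs/2 = 24 MHz, appears at 19 MHz.
167 MHz mod fs = 23 MHz.
23 MHz ≤ fs/2 = 24 MHz, appears at 23 MHz.
Distinct values: {19 MHz, 23 MHz}.

19 MHz, 23 MHz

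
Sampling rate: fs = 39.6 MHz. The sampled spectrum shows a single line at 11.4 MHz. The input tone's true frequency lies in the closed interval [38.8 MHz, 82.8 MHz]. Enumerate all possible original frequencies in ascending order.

51 MHz, 67.8 MHz

Frequencies that alias to 11.4 MHz are k·fs ± 11.4 MHz for integer k ≥ 0.
k=0: 11.4 MHz.
k=1: 28.2 MHz, 51 MHz.
k=2: 67.8 MHz, 90.6 MHz.
k=3: 107.4 MHz, 130.2 MHz.
Within [38.8 MHz, 82.8 MHz]: 51 MHz, 67.8 MHz.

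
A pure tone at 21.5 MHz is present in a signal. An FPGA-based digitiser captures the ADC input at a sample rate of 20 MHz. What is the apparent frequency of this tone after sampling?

1.5 MHz

21.5 MHz mod fs = 1.5 MHz.
1.5 MHz ≤ fs/2 = 10 MHz, appears at 1.5 MHz.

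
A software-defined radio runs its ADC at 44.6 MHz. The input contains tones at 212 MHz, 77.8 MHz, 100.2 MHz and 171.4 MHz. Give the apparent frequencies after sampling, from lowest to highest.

fs/2 = 22.3 MHz.
212 MHz mod fs = 33.6 MHz.
33.6 MHz > fs/2 = 22.3 MHz, folds to fs − 33.6 MHz = 11 MHz.
77.8 MHz mod fs = 33.2 MHz.
33.2 MHz > fs/2 = 22.3 MHz, folds to fs − 33.2 MHz = 11.4 MHz.
100.2 MHz mod fs = 11 MHz.
11 MHz ≤ fs/2 = 22.3 MHz, appears at 11 MHz.
171.4 MHz mod fs = 37.6 MHz.
37.6 MHz > fs/2 = 22.3 MHz, folds to fs − 37.6 MHz = 7 MHz.
Distinct values: {7 MHz, 11 MHz, 11.4 MHz}.

7 MHz, 11 MHz, 11.4 MHz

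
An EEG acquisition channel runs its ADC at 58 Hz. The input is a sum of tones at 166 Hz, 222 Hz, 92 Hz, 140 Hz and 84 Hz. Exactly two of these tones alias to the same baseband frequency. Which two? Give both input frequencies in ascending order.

fs/2 = 29 Hz.
166 Hz mod fs = 50 Hz.
50 Hz > fs/2 = 29 Hz, folds to fs − 50 Hz = 8 Hz.
222 Hz mod fs = 48 Hz.
48 Hz > fs/2 = 29 Hz, folds to fs − 48 Hz = 10 Hz.
92 Hz mod fs = 34 Hz.
34 Hz > fs/2 = 29 Hz, folds to fs − 34 Hz = 24 Hz.
140 Hz mod fs = 24 Hz.
24 Hz ≤ fs/2 = 29 Hz, appears at 24 Hz.
84 Hz mod fs = 26 Hz.
26 Hz ≤ fs/2 = 29 Hz, appears at 26 Hz.
92 Hz and 140 Hz both map to 24 Hz.

92 Hz, 140 Hz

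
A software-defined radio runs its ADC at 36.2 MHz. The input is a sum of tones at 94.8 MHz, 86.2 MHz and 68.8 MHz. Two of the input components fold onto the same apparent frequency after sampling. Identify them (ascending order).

86.2 MHz, 94.8 MHz

fs/2 = 18.1 MHz.
94.8 MHz mod fs = 22.4 MHz.
22.4 MHz > fs/2 = 18.1 MHz, folds to fs − 22.4 MHz = 13.8 MHz.
86.2 MHz mod fs = 13.8 MHz.
13.8 MHz ≤ fs/2 = 18.1 MHz, appears at 13.8 MHz.
68.8 MHz mod fs = 32.6 MHz.
32.6 MHz > fs/2 = 18.1 MHz, folds to fs − 32.6 MHz = 3.6 MHz.
86.2 MHz and 94.8 MHz both map to 13.8 MHz.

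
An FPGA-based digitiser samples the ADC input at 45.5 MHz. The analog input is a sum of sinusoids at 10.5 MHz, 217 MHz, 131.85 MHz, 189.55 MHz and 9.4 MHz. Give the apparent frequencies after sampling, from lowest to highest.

4.65 MHz, 7.55 MHz, 9.4 MHz, 10.5 MHz

fs/2 = 22.75 MHz.
10.5 MHz ≤ fs/2 = 22.75 MHz, passes unchanged.
217 MHz mod fs = 35 MHz.
35 MHz > fs/2 = 22.75 MHz, folds to fs − 35 MHz = 10.5 MHz.
131.85 MHz mod fs = 40.85 MHz.
40.85 MHz > fs/2 = 22.75 MHz, folds to fs − 40.85 MHz = 4.65 MHz.
189.55 MHz mod fs = 7.55 MHz.
7.55 MHz ≤ fs/2 = 22.75 MHz, appears at 7.55 MHz.
9.4 MHz ≤ fs/2 = 22.75 MHz, passes unchanged.
Distinct values: {4.65 MHz, 7.55 MHz, 9.4 MHz, 10.5 MHz}.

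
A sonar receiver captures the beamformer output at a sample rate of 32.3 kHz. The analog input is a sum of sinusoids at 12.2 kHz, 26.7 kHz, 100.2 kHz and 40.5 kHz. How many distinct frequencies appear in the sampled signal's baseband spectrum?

fs/2 = 16.15 kHz.
12.2 kHz ≤ fs/2 = 16.15 kHz, passes unchanged.
26.7 kHz > fs/2 = 16.15 kHz, folds to fs − 26.7 kHz = 5.6 kHz.
100.2 kHz mod fs = 3.3 kHz.
3.3 kHz ≤ fs/2 = 16.15 kHz, appears at 3.3 kHz.
40.5 kHz mod fs = 8.2 kHz.
8.2 kHz ≤ fs/2 = 16.15 kHz, appears at 8.2 kHz.
Distinct values: {3.3 kHz, 5.6 kHz, 8.2 kHz, 12.2 kHz} → 4.

4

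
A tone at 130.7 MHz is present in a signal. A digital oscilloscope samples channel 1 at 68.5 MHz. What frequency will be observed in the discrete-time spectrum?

130.7 MHz mod fs = 62.2 MHz.
62.2 MHz > fs/2 = 34.25 MHz, folds to fs − 62.2 MHz = 6.3 MHz.

6.3 MHz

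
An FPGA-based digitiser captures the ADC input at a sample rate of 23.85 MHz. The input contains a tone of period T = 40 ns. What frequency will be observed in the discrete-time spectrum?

1.15 MHz

T = 40 ns → f = 1/T = 25 MHz.
25 MHz mod fs = 1.15 MHz.
1.15 MHz ≤ fs/2 = 11.925 MHz, appears at 1.15 MHz.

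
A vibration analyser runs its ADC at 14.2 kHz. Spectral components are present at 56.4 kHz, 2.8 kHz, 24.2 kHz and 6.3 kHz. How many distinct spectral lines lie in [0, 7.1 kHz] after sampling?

4

fs/2 = 7.1 kHz.
56.4 kHz mod fs = 13.8 kHz.
13.8 kHz > fs/2 = 7.1 kHz, folds to fs − 13.8 kHz = 0.4 kHz.
2.8 kHz ≤ fs/2 = 7.1 kHz, passes unchanged.
24.2 kHz mod fs = 10 kHz.
10 kHz > fs/2 = 7.1 kHz, folds to fs − 10 kHz = 4.2 kHz.
6.3 kHz ≤ fs/2 = 7.1 kHz, passes unchanged.
Distinct values: {0.4 kHz, 2.8 kHz, 4.2 kHz, 6.3 kHz} → 4.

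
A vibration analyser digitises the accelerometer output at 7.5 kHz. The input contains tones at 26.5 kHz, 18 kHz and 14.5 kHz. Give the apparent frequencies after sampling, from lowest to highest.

0.5 kHz, 3 kHz, 3.5 kHz

fs/2 = 3.75 kHz.
26.5 kHz mod fs = 4 kHz.
4 kHz > fs/2 = 3.75 kHz, folds to fs − 4 kHz = 3.5 kHz.
18 kHz mod fs = 3 kHz.
3 kHz ≤ fs/2 = 3.75 kHz, appears at 3 kHz.
14.5 kHz mod fs = 7 kHz.
7 kHz > fs/2 = 3.75 kHz, folds to fs − 7 kHz = 0.5 kHz.
Distinct values: {0.5 kHz, 3 kHz, 3.5 kHz}.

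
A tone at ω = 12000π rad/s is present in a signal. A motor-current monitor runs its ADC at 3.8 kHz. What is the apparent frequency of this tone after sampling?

ω = 12000π rad/s → f = ω/(2π) = 6000 Hz = 6 kHz.
6 kHz mod fs = 2.2 kHz.
2.2 kHz > fs/2 = 1.9 kHz, folds to fs − 2.2 kHz = 1.6 kHz.

1.6 kHz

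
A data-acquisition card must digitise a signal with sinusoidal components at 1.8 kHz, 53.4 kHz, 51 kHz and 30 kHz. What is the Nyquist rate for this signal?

106.8 kHz

Highest-frequency component: 53.4 kHz.
Nyquist rate = 2 × 53.4 kHz = 106.8 kHz.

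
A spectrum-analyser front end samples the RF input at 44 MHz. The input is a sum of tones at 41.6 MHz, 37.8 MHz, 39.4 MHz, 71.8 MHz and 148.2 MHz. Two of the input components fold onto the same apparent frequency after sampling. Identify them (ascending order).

fs/2 = 22 MHz.
41.6 MHz > fs/2 = 22 MHz, folds to fs − 41.6 MHz = 2.4 MHz.
37.8 MHz > fs/2 = 22 MHz, folds to fs − 37.8 MHz = 6.2 MHz.
39.4 MHz > fs/2 = 22 MHz, folds to fs − 39.4 MHz = 4.6 MHz.
71.8 MHz mod fs = 27.8 MHz.
27.8 MHz > fs/2 = 22 MHz, folds to fs − 27.8 MHz = 16.2 MHz.
148.2 MHz mod fs = 16.2 MHz.
16.2 MHz ≤ fs/2 = 22 MHz, appears at 16.2 MHz.
71.8 MHz and 148.2 MHz both map to 16.2 MHz.

71.8 MHz, 148.2 MHz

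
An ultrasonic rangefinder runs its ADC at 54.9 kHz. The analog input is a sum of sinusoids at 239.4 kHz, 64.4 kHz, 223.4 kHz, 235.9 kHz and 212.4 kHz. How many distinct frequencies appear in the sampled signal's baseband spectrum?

5

fs/2 = 27.45 kHz.
239.4 kHz mod fs = 19.8 kHz.
19.8 kHz ≤ fs/2 = 27.45 kHz, appears at 19.8 kHz.
64.4 kHz mod fs = 9.5 kHz.
9.5 kHz ≤ fs/2 = 27.45 kHz, appears at 9.5 kHz.
223.4 kHz mod fs = 3.8 kHz.
3.8 kHz ≤ fs/2 = 27.45 kHz, appears at 3.8 kHz.
235.9 kHz mod fs = 16.3 kHz.
16.3 kHz ≤ fs/2 = 27.45 kHz, appears at 16.3 kHz.
212.4 kHz mod fs = 47.7 kHz.
47.7 kHz > fs/2 = 27.45 kHz, folds to fs − 47.7 kHz = 7.2 kHz.
Distinct values: {3.8 kHz, 7.2 kHz, 9.5 kHz, 16.3 kHz, 19.8 kHz} → 5.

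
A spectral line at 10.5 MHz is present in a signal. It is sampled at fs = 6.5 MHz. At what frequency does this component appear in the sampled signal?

2.5 MHz

10.5 MHz mod fs = 4 MHz.
4 MHz > fs/2 = 3.25 MHz, folds to fs − 4 MHz = 2.5 MHz.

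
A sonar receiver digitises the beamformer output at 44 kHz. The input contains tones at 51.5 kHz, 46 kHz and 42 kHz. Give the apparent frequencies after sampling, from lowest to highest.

2 kHz, 7.5 kHz

fs/2 = 22 kHz.
51.5 kHz mod fs = 7.5 kHz.
7.5 kHz ≤ fs/2 = 22 kHz, appears at 7.5 kHz.
46 kHz mod fs = 2 kHz.
2 kHz ≤ fs/2 = 22 kHz, appears at 2 kHz.
42 kHz > fs/2 = 22 kHz, folds to fs − 42 kHz = 2 kHz.
Distinct values: {2 kHz, 7.5 kHz}.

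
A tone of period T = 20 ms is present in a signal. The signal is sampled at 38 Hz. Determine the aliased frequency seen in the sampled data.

T = 20 ms → f = 1/T = 50 Hz.
50 Hz mod fs = 12 Hz.
12 Hz ≤ fs/2 = 19 Hz, appears at 12 Hz.

12 Hz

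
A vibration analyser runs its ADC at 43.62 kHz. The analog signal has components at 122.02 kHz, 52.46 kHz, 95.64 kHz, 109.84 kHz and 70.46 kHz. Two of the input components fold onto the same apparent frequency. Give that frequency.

8.84 kHz

fs/2 = 21.81 kHz.
122.02 kHz mod fs = 34.78 kHz.
34.78 kHz > fs/2 = 21.81 kHz, folds to fs − 34.78 kHz = 8.84 kHz.
52.46 kHz mod fs = 8.84 kHz.
8.84 kHz ≤ fs/2 = 21.81 kHz, appears at 8.84 kHz.
95.64 kHz mod fs = 8.4 kHz.
8.4 kHz ≤ fs/2 = 21.81 kHz, appears at 8.4 kHz.
109.84 kHz mod fs = 22.6 kHz.
22.6 kHz > fs/2 = 21.81 kHz, folds to fs − 22.6 kHz = 21.02 kHz.
70.46 kHz mod fs = 26.84 kHz.
26.84 kHz > fs/2 = 21.81 kHz, folds to fs − 26.84 kHz = 16.78 kHz.
52.46 kHz and 122.02 kHz both map to 8.84 kHz.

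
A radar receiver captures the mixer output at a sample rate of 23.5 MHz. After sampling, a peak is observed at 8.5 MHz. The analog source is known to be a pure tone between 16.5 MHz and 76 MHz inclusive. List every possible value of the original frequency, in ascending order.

32 MHz, 38.5 MHz, 55.5 MHz, 62 MHz

Frequencies that alias to 8.5 MHz are k·fs ± 8.5 MHz for integer k ≥ 0.
k=0: 8.5 MHz.
k=1: 15 MHz, 32 MHz.
k=2: 38.5 MHz, 55.5 MHz.
k=3: 62 MHz, 79 MHz.
k=4: 85.5 MHz, 102.5 MHz.
Within [16.5 MHz, 76 MHz]: 32 MHz, 38.5 MHz, 55.5 MHz, 62 MHz.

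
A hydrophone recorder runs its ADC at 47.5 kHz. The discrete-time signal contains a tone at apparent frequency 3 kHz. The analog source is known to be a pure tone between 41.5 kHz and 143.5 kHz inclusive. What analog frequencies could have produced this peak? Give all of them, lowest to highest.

Frequencies that alias to 3 kHz are k·fs ± 3 kHz for integer k ≥ 0.
k=0: 3 kHz.
k=1: 44.5 kHz, 50.5 kHz.
k=2: 92 kHz, 98 kHz.
k=3: 139.5 kHz, 145.5 kHz.
k=4: 187 kHz, 193 kHz.
Within [41.5 kHz, 143.5 kHz]: 44.5 kHz, 50.5 kHz, 92 kHz, 98 kHz, 139.5 kHz.

44.5 kHz, 50.5 kHz, 92 kHz, 98 kHz, 139.5 kHz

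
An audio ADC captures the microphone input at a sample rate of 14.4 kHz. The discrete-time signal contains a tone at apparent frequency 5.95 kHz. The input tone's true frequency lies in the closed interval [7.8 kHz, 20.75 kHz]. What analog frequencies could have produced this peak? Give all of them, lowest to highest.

Frequencies that alias to 5.95 kHz are k·fs ± 5.95 kHz for integer k ≥ 0.
k=0: 5.95 kHz.
k=1: 8.45 kHz, 20.35 kHz.
k=2: 22.85 kHz, 34.75 kHz.
Within [7.8 kHz, 20.75 kHz]: 8.45 kHz, 20.35 kHz.

8.45 kHz, 20.35 kHz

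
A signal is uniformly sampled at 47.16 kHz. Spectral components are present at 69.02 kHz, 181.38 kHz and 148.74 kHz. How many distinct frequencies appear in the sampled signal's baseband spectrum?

fs/2 = 23.58 kHz.
69.02 kHz mod fs = 21.86 kHz.
21.86 kHz ≤ fs/2 = 23.58 kHz, appears at 21.86 kHz.
181.38 kHz mod fs = 39.9 kHz.
39.9 kHz > fs/2 = 23.58 kHz, folds to fs − 39.9 kHz = 7.26 kHz.
148.74 kHz mod fs = 7.26 kHz.
7.26 kHz ≤ fs/2 = 23.58 kHz, appears at 7.26 kHz.
Distinct values: {7.26 kHz, 21.86 kHz} → 2.

2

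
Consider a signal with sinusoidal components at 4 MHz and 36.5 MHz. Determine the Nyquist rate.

Highest-frequency component: 36.5 MHz.
Nyquist rate = 2 × 36.5 MHz = 73 MHz.

73 MHz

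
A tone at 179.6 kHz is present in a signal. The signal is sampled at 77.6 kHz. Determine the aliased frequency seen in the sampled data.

24.4 kHz

179.6 kHz mod fs = 24.4 kHz.
24.4 kHz ≤ fs/2 = 38.8 kHz, appears at 24.4 kHz.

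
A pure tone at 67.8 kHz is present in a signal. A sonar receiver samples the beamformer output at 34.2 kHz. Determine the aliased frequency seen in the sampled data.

0.6 kHz

67.8 kHz mod fs = 33.6 kHz.
33.6 kHz > fs/2 = 17.1 kHz, folds to fs − 33.6 kHz = 0.6 kHz.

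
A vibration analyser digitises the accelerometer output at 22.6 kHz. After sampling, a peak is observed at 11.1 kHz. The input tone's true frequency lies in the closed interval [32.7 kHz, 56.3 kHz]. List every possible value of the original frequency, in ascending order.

Frequencies that alias to 11.1 kHz are k·fs ± 11.1 kHz for integer k ≥ 0.
k=0: 11.1 kHz.
k=1: 11.5 kHz, 33.7 kHz.
k=2: 34.1 kHz, 56.3 kHz.
k=3: 56.7 kHz, 78.9 kHz.
Within [32.7 kHz, 56.3 kHz]: 33.7 kHz, 34.1 kHz, 56.3 kHz.

33.7 kHz, 34.1 kHz, 56.3 kHz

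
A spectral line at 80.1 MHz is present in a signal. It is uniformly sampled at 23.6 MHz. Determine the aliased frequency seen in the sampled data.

80.1 MHz mod fs = 9.3 MHz.
9.3 MHz ≤ fs/2 = 11.8 MHz, appears at 9.3 MHz.

9.3 MHz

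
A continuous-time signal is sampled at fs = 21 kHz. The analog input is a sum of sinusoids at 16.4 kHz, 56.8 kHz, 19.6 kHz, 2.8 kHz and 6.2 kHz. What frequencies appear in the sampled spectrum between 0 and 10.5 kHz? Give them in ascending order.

fs/2 = 10.5 kHz.
16.4 kHz > fs/2 = 10.5 kHz, folds to fs − 16.4 kHz = 4.6 kHz.
56.8 kHz mod fs = 14.8 kHz.
14.8 kHz > fs/2 = 10.5 kHz, folds to fs − 14.8 kHz = 6.2 kHz.
19.6 kHz > fs/2 = 10.5 kHz, folds to fs − 19.6 kHz = 1.4 kHz.
2.8 kHz ≤ fs/2 = 10.5 kHz, passes unchanged.
6.2 kHz ≤ fs/2 = 10.5 kHz, passes unchanged.
Distinct values: {1.4 kHz, 2.8 kHz, 4.6 kHz, 6.2 kHz}.

1.4 kHz, 2.8 kHz, 4.6 kHz, 6.2 kHz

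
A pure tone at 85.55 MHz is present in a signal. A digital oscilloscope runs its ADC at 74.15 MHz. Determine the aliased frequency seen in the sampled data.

85.55 MHz mod fs = 11.4 MHz.
11.4 MHz ≤ fs/2 = 37.075 MHz, appears at 11.4 MHz.

11.4 MHz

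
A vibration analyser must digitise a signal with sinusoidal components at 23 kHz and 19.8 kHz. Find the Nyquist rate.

Highest-frequency component: 23 kHz.
Nyquist rate = 2 × 23 kHz = 46 kHz.

46 kHz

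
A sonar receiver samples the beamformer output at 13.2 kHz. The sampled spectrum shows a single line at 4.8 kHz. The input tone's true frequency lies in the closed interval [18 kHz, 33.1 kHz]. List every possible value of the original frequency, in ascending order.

18 kHz, 21.6 kHz, 31.2 kHz

Frequencies that alias to 4.8 kHz are k·fs ± 4.8 kHz for integer k ≥ 0.
k=0: 4.8 kHz.
k=1: 8.4 kHz, 18 kHz.
k=2: 21.6 kHz, 31.2 kHz.
k=3: 34.8 kHz, 44.4 kHz.
Within [18 kHz, 33.1 kHz]: 18 kHz, 21.6 kHz, 31.2 kHz.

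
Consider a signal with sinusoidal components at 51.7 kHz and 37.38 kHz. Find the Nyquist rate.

Highest-frequency component: 51.7 kHz.
Nyquist rate = 2 × 51.7 kHz = 103.4 kHz.

103.4 kHz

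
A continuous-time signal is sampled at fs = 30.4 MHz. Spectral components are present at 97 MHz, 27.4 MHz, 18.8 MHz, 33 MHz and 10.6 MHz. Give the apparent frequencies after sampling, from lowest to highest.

2.6 MHz, 3 MHz, 5.8 MHz, 10.6 MHz, 11.6 MHz

fs/2 = 15.2 MHz.
97 MHz mod fs = 5.8 MHz.
5.8 MHz ≤ fs/2 = 15.2 MHz, appears at 5.8 MHz.
27.4 MHz > fs/2 = 15.2 MHz, folds to fs − 27.4 MHz = 3 MHz.
18.8 MHz > fs/2 = 15.2 MHz, folds to fs − 18.8 MHz = 11.6 MHz.
33 MHz mod fs = 2.6 MHz.
2.6 MHz ≤ fs/2 = 15.2 MHz, appears at 2.6 MHz.
10.6 MHz ≤ fs/2 = 15.2 MHz, passes unchanged.
Distinct values: {2.6 MHz, 3 MHz, 5.8 MHz, 10.6 MHz, 11.6 MHz}.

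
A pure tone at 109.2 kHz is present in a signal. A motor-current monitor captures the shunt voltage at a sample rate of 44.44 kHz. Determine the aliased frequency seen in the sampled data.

20.32 kHz

109.2 kHz mod fs = 20.32 kHz.
20.32 kHz ≤ fs/2 = 22.22 kHz, appears at 20.32 kHz.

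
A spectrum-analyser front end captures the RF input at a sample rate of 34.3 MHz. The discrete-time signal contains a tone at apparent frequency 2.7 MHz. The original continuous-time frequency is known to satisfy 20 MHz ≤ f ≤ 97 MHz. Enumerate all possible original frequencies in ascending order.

31.6 MHz, 37 MHz, 65.9 MHz, 71.3 MHz

Frequencies that alias to 2.7 MHz are k·fs ± 2.7 MHz for integer k ≥ 0.
k=0: 2.7 MHz.
k=1: 31.6 MHz, 37 MHz.
k=2: 65.9 MHz, 71.3 MHz.
k=3: 100.2 MHz, 105.6 MHz.
Within [20 MHz, 97 MHz]: 31.6 MHz, 37 MHz, 65.9 MHz, 71.3 MHz.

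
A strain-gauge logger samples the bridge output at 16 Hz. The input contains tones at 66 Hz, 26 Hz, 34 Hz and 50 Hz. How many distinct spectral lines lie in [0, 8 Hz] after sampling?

fs/2 = 8 Hz.
66 Hz mod fs = 2 Hz.
2 Hz ≤ fs/2 = 8 Hz, appears at 2 Hz.
26 Hz mod fs = 10 Hz.
10 Hz > fs/2 = 8 Hz, folds to fs − 10 Hz = 6 Hz.
34 Hz mod fs = 2 Hz.
2 Hz ≤ fs/2 = 8 Hz, appears at 2 Hz.
50 Hz mod fs = 2 Hz.
2 Hz ≤ fs/2 = 8 Hz, appears at 2 Hz.
Distinct values: {2 Hz, 6 Hz} → 2.

2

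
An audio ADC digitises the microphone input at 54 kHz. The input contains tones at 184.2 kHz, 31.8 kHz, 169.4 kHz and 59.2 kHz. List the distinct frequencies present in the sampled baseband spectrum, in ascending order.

5.2 kHz, 7.4 kHz, 22.2 kHz

fs/2 = 27 kHz.
184.2 kHz mod fs = 22.2 kHz.
22.2 kHz ≤ fs/2 = 27 kHz, appears at 22.2 kHz.
31.8 kHz > fs/2 = 27 kHz, folds to fs − 31.8 kHz = 22.2 kHz.
169.4 kHz mod fs = 7.4 kHz.
7.4 kHz ≤ fs/2 = 27 kHz, appears at 7.4 kHz.
59.2 kHz mod fs = 5.2 kHz.
5.2 kHz ≤ fs/2 = 27 kHz, appears at 5.2 kHz.
Distinct values: {5.2 kHz, 7.4 kHz, 22.2 kHz}.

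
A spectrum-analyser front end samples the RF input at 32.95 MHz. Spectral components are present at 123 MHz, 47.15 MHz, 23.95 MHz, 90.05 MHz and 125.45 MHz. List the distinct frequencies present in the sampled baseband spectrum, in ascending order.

fs/2 = 16.475 MHz.
123 MHz mod fs = 24.15 MHz.
24.15 MHz > fs/2 = 16.475 MHz, folds to fs − 24.15 MHz = 8.8 MHz.
47.15 MHz mod fs = 14.2 MHz.
14.2 MHz ≤ fs/2 = 16.475 MHz, appears at 14.2 MHz.
23.95 MHz > fs/2 = 16.475 MHz, folds to fs − 23.95 MHz = 9 MHz.
90.05 MHz mod fs = 24.15 MHz.
24.15 MHz > fs/2 = 16.475 MHz, folds to fs − 24.15 MHz = 8.8 MHz.
125.45 MHz mod fs = 26.6 MHz.
26.6 MHz > fs/2 = 16.475 MHz, folds to fs − 26.6 MHz = 6.35 MHz.
Distinct values: {6.35 MHz, 8.8 MHz, 9 MHz, 14.2 MHz}.

6.35 MHz, 8.8 MHz, 9 MHz, 14.2 MHz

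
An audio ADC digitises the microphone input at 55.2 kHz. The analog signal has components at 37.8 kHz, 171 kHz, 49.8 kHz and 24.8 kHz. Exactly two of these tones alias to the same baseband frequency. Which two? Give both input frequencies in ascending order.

49.8 kHz, 171 kHz

fs/2 = 27.6 kHz.
37.8 kHz > fs/2 = 27.6 kHz, folds to fs − 37.8 kHz = 17.4 kHz.
171 kHz mod fs = 5.4 kHz.
5.4 kHz ≤ fs/2 = 27.6 kHz, appears at 5.4 kHz.
49.8 kHz > fs/2 = 27.6 kHz, folds to fs − 49.8 kHz = 5.4 kHz.
24.8 kHz ≤ fs/2 = 27.6 kHz, passes unchanged.
49.8 kHz and 171 kHz both map to 5.4 kHz.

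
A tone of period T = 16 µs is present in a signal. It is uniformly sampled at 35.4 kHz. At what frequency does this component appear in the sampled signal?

T = 16 µs → f = 1/T = 62.5 kHz.
62.5 kHz mod fs = 27.1 kHz.
27.1 kHz > fs/2 = 17.7 kHz, folds to fs − 27.1 kHz = 8.3 kHz.

8.3 kHz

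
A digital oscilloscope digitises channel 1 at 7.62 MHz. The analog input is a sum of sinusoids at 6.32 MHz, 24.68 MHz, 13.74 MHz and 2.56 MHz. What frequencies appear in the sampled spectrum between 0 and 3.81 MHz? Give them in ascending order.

fs/2 = 3.81 MHz.
6.32 MHz > fs/2 = 3.81 MHz, folds to fs − 6.32 MHz = 1.3 MHz.
24.68 MHz mod fs = 1.82 MHz.
1.82 MHz ≤ fs/2 = 3.81 MHz, appears at 1.82 MHz.
13.74 MHz mod fs = 6.12 MHz.
6.12 MHz > fs/2 = 3.81 MHz, folds to fs − 6.12 MHz = 1.5 MHz.
2.56 MHz ≤ fs/2 = 3.81 MHz, passes unchanged.
Distinct values: {1.3 MHz, 1.5 MHz, 1.82 MHz, 2.56 MHz}.

1.3 MHz, 1.5 MHz, 1.82 MHz, 2.56 MHz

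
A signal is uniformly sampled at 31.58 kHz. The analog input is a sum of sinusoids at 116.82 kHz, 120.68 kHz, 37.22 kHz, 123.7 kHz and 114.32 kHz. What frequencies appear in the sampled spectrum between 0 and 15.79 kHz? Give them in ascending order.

2.62 kHz, 5.64 kHz, 9.5 kHz, 12 kHz

fs/2 = 15.79 kHz.
116.82 kHz mod fs = 22.08 kHz.
22.08 kHz > fs/2 = 15.79 kHz, folds to fs − 22.08 kHz = 9.5 kHz.
120.68 kHz mod fs = 25.94 kHz.
25.94 kHz > fs/2 = 15.79 kHz, folds to fs − 25.94 kHz = 5.64 kHz.
37.22 kHz mod fs = 5.64 kHz.
5.64 kHz ≤ fs/2 = 15.79 kHz, appears at 5.64 kHz.
123.7 kHz mod fs = 28.96 kHz.
28.96 kHz > fs/2 = 15.79 kHz, folds to fs − 28.96 kHz = 2.62 kHz.
114.32 kHz mod fs = 19.58 kHz.
19.58 kHz > fs/2 = 15.79 kHz, folds to fs − 19.58 kHz = 12 kHz.
Distinct values: {2.62 kHz, 5.64 kHz, 9.5 kHz, 12 kHz}.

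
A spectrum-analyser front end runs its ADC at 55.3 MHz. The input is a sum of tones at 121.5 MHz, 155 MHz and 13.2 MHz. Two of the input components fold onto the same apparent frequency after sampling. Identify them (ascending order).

fs/2 = 27.65 MHz.
121.5 MHz mod fs = 10.9 MHz.
10.9 MHz ≤ fs/2 = 27.65 MHz, appears at 10.9 MHz.
155 MHz mod fs = 44.4 MHz.
44.4 MHz > fs/2 = 27.65 MHz, folds to fs − 44.4 MHz = 10.9 MHz.
13.2 MHz ≤ fs/2 = 27.65 MHz, passes unchanged.
121.5 MHz and 155 MHz both map to 10.9 MHz.

121.5 MHz, 155 MHz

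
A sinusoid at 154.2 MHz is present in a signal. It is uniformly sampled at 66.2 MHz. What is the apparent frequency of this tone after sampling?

21.8 MHz

154.2 MHz mod fs = 21.8 MHz.
21.8 MHz ≤ fs/2 = 33.1 MHz, appears at 21.8 MHz.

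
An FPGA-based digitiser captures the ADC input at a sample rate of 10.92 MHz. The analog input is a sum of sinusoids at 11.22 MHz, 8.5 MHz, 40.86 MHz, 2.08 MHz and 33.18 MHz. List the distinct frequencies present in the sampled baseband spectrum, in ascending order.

0.3 MHz, 0.42 MHz, 2.08 MHz, 2.42 MHz, 2.82 MHz

fs/2 = 5.46 MHz.
11.22 MHz mod fs = 0.3 MHz.
0.3 MHz ≤ fs/2 = 5.46 MHz, appears at 0.3 MHz.
8.5 MHz > fs/2 = 5.46 MHz, folds to fs − 8.5 MHz = 2.42 MHz.
40.86 MHz mod fs = 8.1 MHz.
8.1 MHz > fs/2 = 5.46 MHz, folds to fs − 8.1 MHz = 2.82 MHz.
2.08 MHz ≤ fs/2 = 5.46 MHz, passes unchanged.
33.18 MHz mod fs = 0.42 MHz.
0.42 MHz ≤ fs/2 = 5.46 MHz, appears at 0.42 MHz.
Distinct values: {0.3 MHz, 0.42 MHz, 2.08 MHz, 2.42 MHz, 2.82 MHz}.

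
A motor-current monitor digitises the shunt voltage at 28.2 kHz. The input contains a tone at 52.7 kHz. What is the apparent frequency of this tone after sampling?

52.7 kHz mod fs = 24.5 kHz.
24.5 kHz > fs/2 = 14.1 kHz, folds to fs − 24.5 kHz = 3.7 kHz.

3.7 kHz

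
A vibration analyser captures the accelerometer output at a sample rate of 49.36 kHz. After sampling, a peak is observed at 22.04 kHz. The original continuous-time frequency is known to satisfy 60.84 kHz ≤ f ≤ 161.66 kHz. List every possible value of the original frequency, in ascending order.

71.4 kHz, 76.68 kHz, 120.76 kHz, 126.04 kHz

Frequencies that alias to 22.04 kHz are k·fs ± 22.04 kHz for integer k ≥ 0.
k=0: 22.04 kHz.
k=1: 27.32 kHz, 71.4 kHz.
k=2: 76.68 kHz, 120.76 kHz.
k=3: 126.04 kHz, 170.12 kHz.
k=4: 175.4 kHz, 219.48 kHz.
Within [60.84 kHz, 161.66 kHz]: 71.4 kHz, 76.68 kHz, 120.76 kHz, 126.04 kHz.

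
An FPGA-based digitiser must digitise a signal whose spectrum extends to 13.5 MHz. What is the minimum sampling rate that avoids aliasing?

Nyquist rate = 2 × 13.5 MHz = 27 MHz.

27 MHz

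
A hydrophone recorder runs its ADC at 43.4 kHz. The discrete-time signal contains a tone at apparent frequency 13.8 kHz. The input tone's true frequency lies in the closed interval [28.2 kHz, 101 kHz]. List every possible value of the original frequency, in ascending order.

Frequencies that alias to 13.8 kHz are k·fs ± 13.8 kHz for integer k ≥ 0.
k=0: 13.8 kHz.
k=1: 29.6 kHz, 57.2 kHz.
k=2: 73 kHz, 100.6 kHz.
k=3: 116.4 kHz, 144 kHz.
Within [28.2 kHz, 101 kHz]: 29.6 kHz, 57.2 kHz, 73 kHz, 100.6 kHz.

29.6 kHz, 57.2 kHz, 73 kHz, 100.6 kHz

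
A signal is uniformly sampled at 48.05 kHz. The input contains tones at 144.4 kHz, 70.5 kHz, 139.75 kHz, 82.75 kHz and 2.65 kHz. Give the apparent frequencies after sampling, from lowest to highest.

fs/2 = 24.025 kHz.
144.4 kHz mod fs = 0.25 kHz.
0.25 kHz ≤ fs/2 = 24.025 kHz, appears at 0.25 kHz.
70.5 kHz mod fs = 22.45 kHz.
22.45 kHz ≤ fs/2 = 24.025 kHz, appears at 22.45 kHz.
139.75 kHz mod fs = 43.65 kHz.
43.65 kHz > fs/2 = 24.025 kHz, folds to fs − 43.65 kHz = 4.4 kHz.
82.75 kHz mod fs = 34.7 kHz.
34.7 kHz > fs/2 = 24.025 kHz, folds to fs − 34.7 kHz = 13.35 kHz.
2.65 kHz ≤ fs/2 = 24.025 kHz, passes unchanged.
Distinct values: {0.25 kHz, 2.65 kHz, 4.4 kHz, 13.35 kHz, 22.45 kHz}.

0.25 kHz, 2.65 kHz, 4.4 kHz, 13.35 kHz, 22.45 kHz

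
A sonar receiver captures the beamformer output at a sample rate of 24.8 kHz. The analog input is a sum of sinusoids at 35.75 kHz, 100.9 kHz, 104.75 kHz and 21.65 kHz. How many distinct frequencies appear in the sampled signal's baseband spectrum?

4

fs/2 = 12.4 kHz.
35.75 kHz mod fs = 10.95 kHz.
10.95 kHz ≤ fs/2 = 12.4 kHz, appears at 10.95 kHz.
100.9 kHz mod fs = 1.7 kHz.
1.7 kHz ≤ fs/2 = 12.4 kHz, appears at 1.7 kHz.
104.75 kHz mod fs = 5.55 kHz.
5.55 kHz ≤ fs/2 = 12.4 kHz, appears at 5.55 kHz.
21.65 kHz > fs/2 = 12.4 kHz, folds to fs − 21.65 kHz = 3.15 kHz.
Distinct values: {1.7 kHz, 3.15 kHz, 5.55 kHz, 10.95 kHz} → 4.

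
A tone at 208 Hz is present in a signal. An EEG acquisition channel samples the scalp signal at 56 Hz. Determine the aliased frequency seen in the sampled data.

208 Hz mod fs = 40 Hz.
40 Hz > fs/2 = 28 Hz, folds to fs − 40 Hz = 16 Hz.

16 Hz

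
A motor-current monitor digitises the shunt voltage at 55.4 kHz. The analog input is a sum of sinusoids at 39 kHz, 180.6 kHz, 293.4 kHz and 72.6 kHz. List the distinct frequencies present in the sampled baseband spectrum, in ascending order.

fs/2 = 27.7 kHz.
39 kHz > fs/2 = 27.7 kHz, folds to fs − 39 kHz = 16.4 kHz.
180.6 kHz mod fs = 14.4 kHz.
14.4 kHz ≤ fs/2 = 27.7 kHz, appears at 14.4 kHz.
293.4 kHz mod fs = 16.4 kHz.
16.4 kHz ≤ fs/2 = 27.7 kHz, appears at 16.4 kHz.
72.6 kHz mod fs = 17.2 kHz.
17.2 kHz ≤ fs/2 = 27.7 kHz, appears at 17.2 kHz.
Distinct values: {14.4 kHz, 16.4 kHz, 17.2 kHz}.

14.4 kHz, 16.4 kHz, 17.2 kHz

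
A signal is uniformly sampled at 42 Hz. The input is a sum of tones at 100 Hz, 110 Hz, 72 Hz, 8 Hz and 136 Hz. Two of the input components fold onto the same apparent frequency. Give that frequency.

16 Hz

fs/2 = 21 Hz.
100 Hz mod fs = 16 Hz.
16 Hz ≤ fs/2 = 21 Hz, appears at 16 Hz.
110 Hz mod fs = 26 Hz.
26 Hz > fs/2 = 21 Hz, folds to fs − 26 Hz = 16 Hz.
72 Hz mod fs = 30 Hz.
30 Hz > fs/2 = 21 Hz, folds to fs − 30 Hz = 12 Hz.
8 Hz ≤ fs/2 = 21 Hz, passes unchanged.
136 Hz mod fs = 10 Hz.
10 Hz ≤ fs/2 = 21 Hz, appears at 10 Hz.
100 Hz and 110 Hz both map to 16 Hz.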